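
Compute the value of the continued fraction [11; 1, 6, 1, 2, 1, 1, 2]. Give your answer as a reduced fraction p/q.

1650/139

a_0 = 11: 11/1
a_1 = 1: 12/1
a_2 = 6: 83/7
a_3 = 1: 95/8
a_4 = 2: 273/23
a_5 = 1: 368/31
a_6 = 1: 641/54
a_7 = 2: 1650/139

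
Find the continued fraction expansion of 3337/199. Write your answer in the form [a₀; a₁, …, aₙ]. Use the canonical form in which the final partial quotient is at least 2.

Repeatedly divide and take the remainder:
⌊3337/199⌋ = 16, remainder 153
⌊199/153⌋ = 1, remainder 46
⌊153/46⌋ = 3, remainder 15
⌊46/15⌋ = 3, remainder 1
⌊15/1⌋ = 15, remainder 0

[16; 1, 3, 3, 15]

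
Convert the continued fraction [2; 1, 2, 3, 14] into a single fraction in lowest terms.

Work from the innermost term outward:
Start with 14.
3 + 1/(14/1) = 3 + 1/14 = 43/14
2 + 1/(43/14) = 2 + 14/43 = 100/43
1 + 1/(100/43) = 1 + 43/100 = 143/100
2 + 1/(143/100) = 2 + 100/143 = 386/143

386/143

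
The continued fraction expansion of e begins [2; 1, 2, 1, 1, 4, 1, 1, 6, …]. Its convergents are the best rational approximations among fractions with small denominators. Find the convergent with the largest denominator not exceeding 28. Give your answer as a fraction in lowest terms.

a_0 = 2: 2/1  (≤ bound)
a_1 = 1: 3/1  (≤ bound)
a_2 = 2: 8/3  (≤ bound)
a_3 = 1: 11/4  (≤ bound)
a_4 = 1: 19/7  (≤ bound)
a_5 = 4: 87/32  (> 28, stop)

19/7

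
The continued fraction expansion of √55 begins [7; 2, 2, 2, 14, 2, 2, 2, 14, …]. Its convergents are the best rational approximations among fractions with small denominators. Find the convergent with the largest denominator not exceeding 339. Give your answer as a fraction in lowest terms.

1283/173

List convergents until the denominator exceeds the bound:
a_0 = 7: 7/1  (≤ bound)
a_1 = 2: 15/2  (≤ bound)
a_2 = 2: 37/5  (≤ bound)
a_3 = 2: 89/12  (≤ bound)
a_4 = 14: 1283/173  (≤ bound)
a_5 = 2: 2655/358  (> 339, stop)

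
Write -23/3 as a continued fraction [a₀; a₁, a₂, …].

[-8; 3]

-23 ÷ 3 → quotient -8, remainder 1
3 ÷ 1 → quotient 3, remainder 0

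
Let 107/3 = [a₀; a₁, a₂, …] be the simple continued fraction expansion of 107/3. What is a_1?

107 ÷ 3 → quotient 35, remainder 2
3 ÷ 2 → quotient 1, remainder 1

1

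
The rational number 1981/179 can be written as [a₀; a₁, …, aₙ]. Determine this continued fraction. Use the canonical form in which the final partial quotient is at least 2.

[11; 14, 1, 11]

Run the Euclidean algorithm, recording each quotient:
⌊1981/179⌋ = 11, remainder 12
⌊179/12⌋ = 14, remainder 11
⌊12/11⌋ = 1, remainder 1
⌊11/1⌋ = 11, remainder 0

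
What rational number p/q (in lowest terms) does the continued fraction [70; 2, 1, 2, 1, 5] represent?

4433/63

Build up convergents one term at a time:
a_0 = 70: 70/1
a_1 = 2: 141/2
a_2 = 1: 211/3
a_3 = 2: 563/8
a_4 = 1: 774/11
a_5 = 5: 4433/63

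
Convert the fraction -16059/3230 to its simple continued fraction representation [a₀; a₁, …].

Repeatedly divide and take the remainder:
⌊-16059/3230⌋ = -5, remainder 91
⌊3230/91⌋ = 35, remainder 45
⌊91/45⌋ = 2, remainder 1
⌊45/1⌋ = 45, remainder 0

[-5; 35, 2, 45]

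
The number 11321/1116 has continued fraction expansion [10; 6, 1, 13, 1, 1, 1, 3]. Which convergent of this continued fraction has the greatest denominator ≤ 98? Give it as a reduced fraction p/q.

a_0 = 10: 10/1  (≤ bound)
a_1 = 6: 61/6  (≤ bound)
a_2 = 1: 71/7  (≤ bound)
a_3 = 13: 984/97  (≤ bound)
a_4 = 1: 1055/104  (> 98, stop)

984/97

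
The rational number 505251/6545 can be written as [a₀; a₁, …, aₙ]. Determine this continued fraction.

[77; 5, 11, 5, 2, 10]

505251 ÷ 6545 → quotient 77, remainder 1286
6545 ÷ 1286 → quotient 5, remainder 115
1286 ÷ 115 → quotient 11, remainder 21
115 ÷ 21 → quotient 5, remainder 10
21 ÷ 10 → quotient 2, remainder 1
10 ÷ 1 → quotient 10, remainder 0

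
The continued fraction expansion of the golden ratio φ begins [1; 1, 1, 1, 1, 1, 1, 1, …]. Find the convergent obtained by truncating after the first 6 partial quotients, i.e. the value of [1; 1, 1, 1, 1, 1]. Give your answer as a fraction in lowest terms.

13/8

a_0 = 1: 1/1
a_1 = 1: 2/1
a_2 = 1: 3/2
a_3 = 1: 5/3
a_4 = 1: 8/5
a_5 = 1: 13/8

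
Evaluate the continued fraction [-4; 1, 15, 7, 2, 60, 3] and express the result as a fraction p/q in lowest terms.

-135159/44141

Build up convergents one term at a time:
a_0 = -4: -4/1
a_1 = 1: -3/1
a_2 = 15: -49/16
a_3 = 7: -346/113
a_4 = 2: -741/242
a_5 = 60: -44806/14633
a_6 = 3: -135159/44141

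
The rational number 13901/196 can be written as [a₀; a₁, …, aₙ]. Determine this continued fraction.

⌊13901/196⌋ = 70, remainder 181
⌊196/181⌋ = 1, remainder 15
⌊181/15⌋ = 12, remainder 1
⌊15/1⌋ = 15, remainder 0

[70; 1, 12, 15]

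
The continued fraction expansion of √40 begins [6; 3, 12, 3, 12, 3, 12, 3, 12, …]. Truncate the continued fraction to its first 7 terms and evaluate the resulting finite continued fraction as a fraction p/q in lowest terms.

a_0 = 6: 6/1
a_1 = 3: 19/3
a_2 = 12: 234/37
a_3 = 3: 721/114
a_4 = 12: 8886/1405
a_5 = 3: 27379/4329
a_6 = 12: 337434/53353

337434/53353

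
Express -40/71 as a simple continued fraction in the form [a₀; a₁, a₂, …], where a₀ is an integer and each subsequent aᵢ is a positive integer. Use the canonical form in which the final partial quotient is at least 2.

Run the Euclidean algorithm, recording each quotient:
-40 = -1·71 + 31, so a_0 = -1
71 = 2·31 + 9, so a_1 = 2
31 = 3·9 + 4, so a_2 = 3
9 = 2·4 + 1, so a_3 = 2
4 = 4·1 + 0, so a_4 = 4

[-1; 2, 3, 2, 4]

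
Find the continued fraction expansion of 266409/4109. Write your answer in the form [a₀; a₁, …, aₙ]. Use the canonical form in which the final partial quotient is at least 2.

Apply division with remainder until the remainder is 0:
266409 = 64·4109 + 3433, so a_0 = 64
4109 = 1·3433 + 676, so a_1 = 1
3433 = 5·676 + 53, so a_2 = 5
676 = 12·53 + 40, so a_3 = 12
53 = 1·40 + 13, so a_4 = 1
40 = 3·13 + 1, so a_5 = 3
13 = 13·1 + 0, so a_6 = 13

[64; 1, 5, 12, 1, 3, 13]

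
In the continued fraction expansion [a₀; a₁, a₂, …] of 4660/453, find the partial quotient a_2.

⌊4660/453⌋ = 10, remainder 130
⌊453/130⌋ = 3, remainder 63
⌊130/63⌋ = 2, remainder 4

2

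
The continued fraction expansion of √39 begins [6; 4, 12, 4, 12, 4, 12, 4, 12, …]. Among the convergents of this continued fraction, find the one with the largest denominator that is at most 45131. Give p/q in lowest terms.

List convergents until the denominator exceeds the bound:
a_0 = 6: 6/1  (≤ bound)
a_1 = 4: 25/4  (≤ bound)
a_2 = 12: 306/49  (≤ bound)
a_3 = 4: 1249/200  (≤ bound)
a_4 = 12: 15294/2449  (≤ bound)
a_5 = 4: 62425/9996  (≤ bound)
a_6 = 12: 764394/122401  (> 45131, stop)

62425/9996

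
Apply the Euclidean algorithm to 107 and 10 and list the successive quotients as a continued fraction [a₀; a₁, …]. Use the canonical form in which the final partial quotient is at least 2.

[10; 1, 2, 3]

107 ÷ 10 → quotient 10, remainder 7
10 ÷ 7 → quotient 1, remainder 3
7 ÷ 3 → quotient 2, remainder 1
3 ÷ 1 → quotient 3, remainder 0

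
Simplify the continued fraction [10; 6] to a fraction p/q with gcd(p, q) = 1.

61/6

Start with 6.
10 + 1/(6/1) = 10 + 1/6 = 61/6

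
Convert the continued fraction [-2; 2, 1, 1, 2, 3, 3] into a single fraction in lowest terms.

a_0 = -2: -2/1
a_1 = 2: -3/2
a_2 = 1: -5/3
a_3 = 1: -8/5
a_4 = 2: -21/13
a_5 = 3: -71/44
a_6 = 3: -234/145

-234/145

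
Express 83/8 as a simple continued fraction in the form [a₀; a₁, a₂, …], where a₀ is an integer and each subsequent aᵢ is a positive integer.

83 ÷ 8 → quotient 10, remainder 3
8 ÷ 3 → quotient 2, remainder 2
3 ÷ 2 → quotient 1, remainder 1
2 ÷ 1 → quotient 2, remainder 0

[10; 2, 1, 2]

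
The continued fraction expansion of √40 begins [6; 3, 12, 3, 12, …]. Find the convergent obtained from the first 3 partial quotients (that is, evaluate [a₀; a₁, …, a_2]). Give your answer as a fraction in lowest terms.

Start with 12.
3 + 1/(12/1) = 3 + 1/12 = 37/12
6 + 1/(37/12) = 6 + 12/37 = 234/37

234/37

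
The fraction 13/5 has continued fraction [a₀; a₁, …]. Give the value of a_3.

2

13 ÷ 5 → quotient 2, remainder 3
5 ÷ 3 → quotient 1, remainder 2
3 ÷ 2 → quotient 1, remainder 1
2 ÷ 1 → quotient 2, remainder 0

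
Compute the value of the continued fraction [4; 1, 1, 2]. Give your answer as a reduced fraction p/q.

Start with 2.
1 + 1/(2/1) = 1 + 1/2 = 3/2
1 + 1/(3/2) = 1 + 2/3 = 5/3
4 + 1/(5/3) = 4 + 3/5 = 23/5

23/5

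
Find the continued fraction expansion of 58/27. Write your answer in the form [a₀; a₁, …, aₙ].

[2; 6, 1, 3]

Run the Euclidean algorithm, recording each quotient:
58 = 2·27 + 4, so a_0 = 2
27 = 6·4 + 3, so a_1 = 6
4 = 1·3 + 1, so a_2 = 1
3 = 3·1 + 0, so a_3 = 3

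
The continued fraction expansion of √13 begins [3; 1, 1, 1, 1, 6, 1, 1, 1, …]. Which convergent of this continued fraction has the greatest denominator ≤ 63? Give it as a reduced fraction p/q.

a_0 = 3: 3/1  (≤ bound)
a_1 = 1: 4/1  (≤ bound)
a_2 = 1: 7/2  (≤ bound)
a_3 = 1: 11/3  (≤ bound)
a_4 = 1: 18/5  (≤ bound)
a_5 = 6: 119/33  (≤ bound)
a_6 = 1: 137/38  (≤ bound)
a_7 = 1: 256/71  (> 63, stop)

137/38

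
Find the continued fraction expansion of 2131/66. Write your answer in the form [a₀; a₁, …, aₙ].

Apply division with remainder until the remainder is 0:
2131 = 32·66 + 19, so a_0 = 32
66 = 3·19 + 9, so a_1 = 3
19 = 2·9 + 1, so a_2 = 2
9 = 9·1 + 0, so a_3 = 9

[32; 3, 2, 9]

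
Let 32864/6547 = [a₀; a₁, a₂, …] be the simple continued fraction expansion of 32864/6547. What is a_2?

⌊32864/6547⌋ = 5, remainder 129
⌊6547/129⌋ = 50, remainder 97
⌊129/97⌋ = 1, remainder 32

1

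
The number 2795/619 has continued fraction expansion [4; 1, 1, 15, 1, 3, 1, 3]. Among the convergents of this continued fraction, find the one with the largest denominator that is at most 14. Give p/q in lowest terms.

List convergents until the denominator exceeds the bound:
a_0 = 4: 4/1  (≤ bound)
a_1 = 1: 5/1  (≤ bound)
a_2 = 1: 9/2  (≤ bound)
a_3 = 15: 140/31  (> 14, stop)

9/2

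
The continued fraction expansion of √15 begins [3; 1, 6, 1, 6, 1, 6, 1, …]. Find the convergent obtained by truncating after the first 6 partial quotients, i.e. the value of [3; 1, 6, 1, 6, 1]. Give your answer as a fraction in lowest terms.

244/63

Collapse the nested fraction from the inside out:
Start with 1.
6 + 1/(1/1) = 6 + 1/1 = 7/1
1 + 1/(7/1) = 1 + 1/7 = 8/7
6 + 1/(8/7) = 6 + 7/8 = 55/8
1 + 1/(55/8) = 1 + 8/55 = 63/55
3 + 1/(63/55) = 3 + 55/63 = 244/63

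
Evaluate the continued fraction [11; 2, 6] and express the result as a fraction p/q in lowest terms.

149/13

Work from the innermost term outward:
Start with 6.
2 + 1/(6/1) = 2 + 1/6 = 13/6
11 + 1/(13/6) = 11 + 6/13 = 149/13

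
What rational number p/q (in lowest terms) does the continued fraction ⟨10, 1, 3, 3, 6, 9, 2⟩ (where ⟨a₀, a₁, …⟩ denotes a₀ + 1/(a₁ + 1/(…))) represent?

17057/1584

Start with 2.
9 + 1/(2/1) = 9 + 1/2 = 19/2
6 + 1/(19/2) = 6 + 2/19 = 116/19
3 + 1/(116/19) = 3 + 19/116 = 367/116
3 + 1/(367/116) = 3 + 116/367 = 1217/367
1 + 1/(1217/367) = 1 + 367/1217 = 1584/1217
10 + 1/(1584/1217) = 10 + 1217/1584 = 17057/1584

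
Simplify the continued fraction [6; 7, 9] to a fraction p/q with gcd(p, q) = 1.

Collapse the nested fraction from the inside out:
Start with 9.
7 + 1/(9/1) = 7 + 1/9 = 64/9
6 + 1/(64/9) = 6 + 9/64 = 393/64

393/64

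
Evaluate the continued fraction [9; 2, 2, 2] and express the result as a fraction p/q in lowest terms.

Start with 2.
2 + 1/(2/1) = 2 + 1/2 = 5/2
2 + 1/(5/2) = 2 + 2/5 = 12/5
9 + 1/(12/5) = 9 + 5/12 = 113/12

113/12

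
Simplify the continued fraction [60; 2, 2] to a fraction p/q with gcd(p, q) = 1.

302/5

a_0 = 60: 60/1
a_1 = 2: 121/2
a_2 = 2: 302/5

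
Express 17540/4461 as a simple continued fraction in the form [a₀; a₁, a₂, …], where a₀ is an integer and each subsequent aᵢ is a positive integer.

Repeatedly divide and take the remainder:
17540 = 3·4461 + 4157, so a_0 = 3
4461 = 1·4157 + 304, so a_1 = 1
4157 = 13·304 + 205, so a_2 = 13
304 = 1·205 + 99, so a_3 = 1
205 = 2·99 + 7, so a_4 = 2
99 = 14·7 + 1, so a_5 = 14
7 = 7·1 + 0, so a_6 = 7

[3; 1, 13, 1, 2, 14, 7]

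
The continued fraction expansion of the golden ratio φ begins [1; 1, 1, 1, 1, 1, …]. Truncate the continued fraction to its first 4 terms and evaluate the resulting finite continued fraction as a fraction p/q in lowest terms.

Use the convergent recurrence hₖ = aₖ·hₖ₋₁ + hₖ₋₂ (and likewise for the denominators kₖ):
a_0 = 1: 1/1
a_1 = 1: 2/1
a_2 = 1: 3/2
a_3 = 1: 5/3

5/3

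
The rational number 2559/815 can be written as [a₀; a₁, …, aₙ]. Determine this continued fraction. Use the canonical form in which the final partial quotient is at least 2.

Repeatedly divide and take the remainder:
2559 ÷ 815 → quotient 3, remainder 114
815 ÷ 114 → quotient 7, remainder 17
114 ÷ 17 → quotient 6, remainder 12
17 ÷ 12 → quotient 1, remainder 5
12 ÷ 5 → quotient 2, remainder 2
5 ÷ 2 → quotient 2, remainder 1
2 ÷ 1 → quotient 2, remainder 0

[3; 7, 6, 1, 2, 2, 2]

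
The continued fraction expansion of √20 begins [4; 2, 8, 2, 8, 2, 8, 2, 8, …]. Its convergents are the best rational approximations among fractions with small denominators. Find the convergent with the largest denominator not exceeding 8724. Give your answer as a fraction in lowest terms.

List convergents until the denominator exceeds the bound:
a_0 = 4: 4/1  (≤ bound)
a_1 = 2: 9/2  (≤ bound)
a_2 = 8: 76/17  (≤ bound)
a_3 = 2: 161/36  (≤ bound)
a_4 = 8: 1364/305  (≤ bound)
a_5 = 2: 2889/646  (≤ bound)
a_6 = 8: 24476/5473  (≤ bound)
a_7 = 2: 51841/11592  (> 8724, stop)

24476/5473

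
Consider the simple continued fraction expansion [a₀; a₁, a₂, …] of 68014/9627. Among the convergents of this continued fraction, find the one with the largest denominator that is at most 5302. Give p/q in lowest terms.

6747/955

List convergents until the denominator exceeds the bound:
a_0 = 7: 7/1  (≤ bound)
a_1 = 15: 106/15  (≤ bound)
a_2 = 2: 219/31  (≤ bound)
a_3 = 2: 544/77  (≤ bound)
a_4 = 12: 6747/955  (≤ bound)
a_5 = 10: 68014/9627  (> 5302, stop)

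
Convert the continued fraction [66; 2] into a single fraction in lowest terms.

133/2

Start with 2.
66 + 1/(2/1) = 66 + 1/2 = 133/2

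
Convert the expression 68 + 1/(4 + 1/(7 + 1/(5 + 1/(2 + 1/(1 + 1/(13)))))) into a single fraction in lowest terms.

Start with 13.
1 + 1/(13/1) = 1 + 1/13 = 14/13
2 + 1/(14/13) = 2 + 13/14 = 41/14
5 + 1/(41/14) = 5 + 14/41 = 219/41
7 + 1/(219/41) = 7 + 41/219 = 1574/219
4 + 1/(1574/219) = 4 + 219/1574 = 6515/1574
68 + 1/(6515/1574) = 68 + 1574/6515 = 444594/6515

444594/6515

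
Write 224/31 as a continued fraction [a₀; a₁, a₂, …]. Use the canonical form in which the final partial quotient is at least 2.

224 ÷ 31 → quotient 7, remainder 7
31 ÷ 7 → quotient 4, remainder 3
7 ÷ 3 → quotient 2, remainder 1
3 ÷ 1 → quotient 3, remainder 0

[7; 4, 2, 3]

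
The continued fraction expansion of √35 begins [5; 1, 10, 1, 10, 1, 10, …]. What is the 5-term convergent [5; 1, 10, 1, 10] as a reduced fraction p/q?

775/131

a_0 = 5: 5/1
a_1 = 1: 6/1
a_2 = 10: 65/11
a_3 = 1: 71/12
a_4 = 10: 775/131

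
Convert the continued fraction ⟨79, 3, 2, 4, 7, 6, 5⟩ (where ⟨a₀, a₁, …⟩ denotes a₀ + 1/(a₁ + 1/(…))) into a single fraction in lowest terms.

562881/7099

Starting at the tail and folding back:
Start with 5.
6 + 1/(5/1) = 6 + 1/5 = 31/5
7 + 1/(31/5) = 7 + 5/31 = 222/31
4 + 1/(222/31) = 4 + 31/222 = 919/222
2 + 1/(919/222) = 2 + 222/919 = 2060/919
3 + 1/(2060/919) = 3 + 919/2060 = 7099/2060
79 + 1/(7099/2060) = 79 + 2060/7099 = 562881/7099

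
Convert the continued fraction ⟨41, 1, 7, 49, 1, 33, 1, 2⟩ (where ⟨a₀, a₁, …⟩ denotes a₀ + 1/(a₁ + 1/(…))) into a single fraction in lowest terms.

Start with 2.
1 + 1/(2/1) = 1 + 1/2 = 3/2
33 + 1/(3/2) = 33 + 2/3 = 101/3
1 + 1/(101/3) = 1 + 3/101 = 104/101
49 + 1/(104/101) = 49 + 101/104 = 5197/104
7 + 1/(5197/104) = 7 + 104/5197 = 36483/5197
1 + 1/(36483/5197) = 1 + 5197/36483 = 41680/36483
41 + 1/(41680/36483) = 41 + 36483/41680 = 1745363/41680

1745363/41680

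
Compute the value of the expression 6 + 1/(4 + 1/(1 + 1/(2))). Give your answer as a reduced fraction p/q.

87/14

Compute successive convergents:
a_0 = 6: 6/1
a_1 = 4: 25/4
a_2 = 1: 31/5
a_3 = 2: 87/14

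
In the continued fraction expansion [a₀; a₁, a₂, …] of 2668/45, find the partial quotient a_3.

6

⌊2668/45⌋ = 59, remainder 13
⌊45/13⌋ = 3, remainder 6
⌊13/6⌋ = 2, remainder 1
⌊6/1⌋ = 6, remainder 0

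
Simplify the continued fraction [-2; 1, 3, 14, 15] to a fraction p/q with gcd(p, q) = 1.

Use the convergent recurrence hₖ = aₖ·hₖ₋₁ + hₖ₋₂ (and likewise for the denominators kₖ):
a_0 = -2: -2/1
a_1 = 1: -1/1
a_2 = 3: -5/4
a_3 = 14: -71/57
a_4 = 15: -1070/859

-1070/859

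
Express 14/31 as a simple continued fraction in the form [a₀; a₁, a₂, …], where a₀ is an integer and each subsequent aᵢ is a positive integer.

[0; 2, 4, 1, 2]

14 = 0·31 + 14, so a_0 = 0
31 = 2·14 + 3, so a_1 = 2
14 = 4·3 + 2, so a_2 = 4
3 = 1·2 + 1, so a_3 = 1
2 = 2·1 + 0, so a_4 = 2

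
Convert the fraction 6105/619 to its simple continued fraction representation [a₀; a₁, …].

6105 = 9·619 + 534, so a_0 = 9
619 = 1·534 + 85, so a_1 = 1
534 = 6·85 + 24, so a_2 = 6
85 = 3·24 + 13, so a_3 = 3
24 = 1·13 + 11, so a_4 = 1
13 = 1·11 + 2, so a_5 = 1
11 = 5·2 + 1, so a_6 = 5
2 = 2·1 + 0, so a_7 = 2

[9; 1, 6, 3, 1, 1, 5, 2]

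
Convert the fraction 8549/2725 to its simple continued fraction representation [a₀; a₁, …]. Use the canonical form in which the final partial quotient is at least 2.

[3; 7, 3, 2, 53]

Apply division with remainder until the remainder is 0:
⌊8549/2725⌋ = 3, remainder 374
⌊2725/374⌋ = 7, remainder 107
⌊374/107⌋ = 3, remainder 53
⌊107/53⌋ = 2, remainder 1
⌊53/1⌋ = 53, remainder 0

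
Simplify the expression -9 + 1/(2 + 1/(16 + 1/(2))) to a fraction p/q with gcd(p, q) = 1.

-579/68

Start with 2.
16 + 1/(2/1) = 16 + 1/2 = 33/2
2 + 1/(33/2) = 2 + 2/33 = 68/33
-9 + 1/(68/33) = -9 + 33/68 = -579/68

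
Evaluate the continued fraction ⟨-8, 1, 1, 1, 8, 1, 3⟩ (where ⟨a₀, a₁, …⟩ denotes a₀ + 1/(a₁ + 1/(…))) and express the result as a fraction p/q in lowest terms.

Build up convergents one term at a time:
a_0 = -8: -8/1
a_1 = 1: -7/1
a_2 = 1: -15/2
a_3 = 1: -22/3
a_4 = 8: -191/26
a_5 = 1: -213/29
a_6 = 3: -830/113

-830/113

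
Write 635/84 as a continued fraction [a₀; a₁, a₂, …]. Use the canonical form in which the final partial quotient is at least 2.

635 ÷ 84 → quotient 7, remainder 47
84 ÷ 47 → quotient 1, remainder 37
47 ÷ 37 → quotient 1, remainder 10
37 ÷ 10 → quotient 3, remainder 7
10 ÷ 7 → quotient 1, remainder 3
7 ÷ 3 → quotient 2, remainder 1
3 ÷ 1 → quotient 3, remainder 0

[7; 1, 1, 3, 1, 2, 3]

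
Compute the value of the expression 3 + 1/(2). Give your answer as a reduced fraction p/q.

Start with 2.
3 + 1/(2/1) = 3 + 1/2 = 7/2

7/2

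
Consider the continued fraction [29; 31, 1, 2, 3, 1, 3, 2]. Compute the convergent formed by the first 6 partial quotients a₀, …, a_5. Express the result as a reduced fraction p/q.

Build up convergents one term at a time:
a_0 = 29: 29/1
a_1 = 31: 900/31
a_2 = 1: 929/32
a_3 = 2: 2758/95
a_4 = 3: 9203/317
a_5 = 1: 11961/412

11961/412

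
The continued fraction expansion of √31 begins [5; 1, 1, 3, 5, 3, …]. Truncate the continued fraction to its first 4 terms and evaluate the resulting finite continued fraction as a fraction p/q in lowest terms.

39/7

Build up convergents one term at a time:
a_0 = 5: 5/1
a_1 = 1: 6/1
a_2 = 1: 11/2
a_3 = 3: 39/7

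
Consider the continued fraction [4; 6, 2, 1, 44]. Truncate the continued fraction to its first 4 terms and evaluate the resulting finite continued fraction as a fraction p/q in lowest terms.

Work from the innermost term outward:
Start with 1.
2 + 1/(1/1) = 2 + 1/1 = 3/1
6 + 1/(3/1) = 6 + 1/3 = 19/3
4 + 1/(19/3) = 4 + 3/19 = 79/19

79/19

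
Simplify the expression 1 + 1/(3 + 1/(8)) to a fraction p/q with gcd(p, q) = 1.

33/25

a_0 = 1: 1/1
a_1 = 3: 4/3
a_2 = 8: 33/25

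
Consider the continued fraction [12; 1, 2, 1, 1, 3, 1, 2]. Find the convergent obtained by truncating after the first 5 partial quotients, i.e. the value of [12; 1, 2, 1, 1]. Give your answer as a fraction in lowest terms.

a_0 = 12: 12/1
a_1 = 1: 13/1
a_2 = 2: 38/3
a_3 = 1: 51/4
a_4 = 1: 89/7

89/7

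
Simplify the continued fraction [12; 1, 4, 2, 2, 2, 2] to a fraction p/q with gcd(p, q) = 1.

Starting at the tail and folding back:
Start with 2.
2 + 1/(2/1) = 2 + 1/2 = 5/2
2 + 1/(5/2) = 2 + 2/5 = 12/5
2 + 1/(12/5) = 2 + 5/12 = 29/12
4 + 1/(29/12) = 4 + 12/29 = 128/29
1 + 1/(128/29) = 1 + 29/128 = 157/128
12 + 1/(157/128) = 12 + 128/157 = 2012/157

2012/157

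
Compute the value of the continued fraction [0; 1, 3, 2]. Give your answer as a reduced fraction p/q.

7/9

a_0 = 0: 0/1
a_1 = 1: 1/1
a_2 = 3: 3/4
a_3 = 2: 7/9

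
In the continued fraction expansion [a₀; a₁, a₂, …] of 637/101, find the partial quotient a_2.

Apply division with remainder until the remainder is 0:
⌊637/101⌋ = 6, remainder 31
⌊101/31⌋ = 3, remainder 8
⌊31/8⌋ = 3, remainder 7

3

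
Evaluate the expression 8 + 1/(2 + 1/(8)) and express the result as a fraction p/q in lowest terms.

Start with 8.
2 + 1/(8/1) = 2 + 1/8 = 17/8
8 + 1/(17/8) = 8 + 8/17 = 144/17

144/17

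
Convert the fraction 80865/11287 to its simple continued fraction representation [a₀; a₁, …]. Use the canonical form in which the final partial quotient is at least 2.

80865 = 7·11287 + 1856, so a_0 = 7
11287 = 6·1856 + 151, so a_1 = 6
1856 = 12·151 + 44, so a_2 = 12
151 = 3·44 + 19, so a_3 = 3
44 = 2·19 + 6, so a_4 = 2
19 = 3·6 + 1, so a_5 = 3
6 = 6·1 + 0, so a_6 = 6

[7; 6, 12, 3, 2, 3, 6]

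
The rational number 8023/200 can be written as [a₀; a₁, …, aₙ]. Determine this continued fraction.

8023 = 40·200 + 23, so a_0 = 40
200 = 8·23 + 16, so a_1 = 8
23 = 1·16 + 7, so a_2 = 1
16 = 2·7 + 2, so a_3 = 2
7 = 3·2 + 1, so a_4 = 3
2 = 2·1 + 0, so a_5 = 2

[40; 8, 1, 2, 3, 2]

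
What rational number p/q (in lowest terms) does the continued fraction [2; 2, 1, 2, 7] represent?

a_0 = 2: 2/1
a_1 = 2: 5/2
a_2 = 1: 7/3
a_3 = 2: 19/8
a_4 = 7: 140/59

140/59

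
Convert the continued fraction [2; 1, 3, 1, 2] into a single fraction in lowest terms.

Use the convergent recurrence hₖ = aₖ·hₖ₋₁ + hₖ₋₂ (and likewise for the denominators kₖ):
a_0 = 2: 2/1
a_1 = 1: 3/1
a_2 = 3: 11/4
a_3 = 1: 14/5
a_4 = 2: 39/14

39/14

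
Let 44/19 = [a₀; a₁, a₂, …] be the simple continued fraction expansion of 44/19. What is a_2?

Apply division with remainder until the remainder is 0:
⌊44/19⌋ = 2, remainder 6
⌊19/6⌋ = 3, remainder 1
⌊6/1⌋ = 6, remainder 0

6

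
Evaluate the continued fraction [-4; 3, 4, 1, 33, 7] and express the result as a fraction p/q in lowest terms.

a_0 = -4: -4/1
a_1 = 3: -11/3
a_2 = 4: -48/13
a_3 = 1: -59/16
a_4 = 33: -1995/541
a_5 = 7: -14024/3803

-14024/3803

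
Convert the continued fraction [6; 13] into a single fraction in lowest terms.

79/13

Use the convergent recurrence hₖ = aₖ·hₖ₋₁ + hₖ₋₂ (and likewise for the denominators kₖ):
a_0 = 6: 6/1
a_1 = 13: 79/13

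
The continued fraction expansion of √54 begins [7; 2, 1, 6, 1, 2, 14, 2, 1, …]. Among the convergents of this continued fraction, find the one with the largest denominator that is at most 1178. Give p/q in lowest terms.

6959/947

a_0 = 7: 7/1  (≤ bound)
a_1 = 2: 15/2  (≤ bound)
a_2 = 1: 22/3  (≤ bound)
a_3 = 6: 147/20  (≤ bound)
a_4 = 1: 169/23  (≤ bound)
a_5 = 2: 485/66  (≤ bound)
a_6 = 14: 6959/947  (≤ bound)
a_7 = 2: 14403/1960  (> 1178, stop)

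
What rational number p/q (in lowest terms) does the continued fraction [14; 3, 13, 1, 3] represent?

2421/169

Collapse the nested fraction from the inside out:
Start with 3.
1 + 1/(3/1) = 1 + 1/3 = 4/3
13 + 1/(4/3) = 13 + 3/4 = 55/4
3 + 1/(55/4) = 3 + 4/55 = 169/55
14 + 1/(169/55) = 14 + 55/169 = 2421/169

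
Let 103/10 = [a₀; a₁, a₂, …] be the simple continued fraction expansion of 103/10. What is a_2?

Repeatedly divide and take the remainder:
103 ÷ 10 → quotient 10, remainder 3
10 ÷ 3 → quotient 3, remainder 1
3 ÷ 1 → quotient 3, remainder 0

3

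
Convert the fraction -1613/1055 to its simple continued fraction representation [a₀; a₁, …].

-1613 = -2·1055 + 497, so a_0 = -2
1055 = 2·497 + 61, so a_1 = 2
497 = 8·61 + 9, so a_2 = 8
61 = 6·9 + 7, so a_3 = 6
9 = 1·7 + 2, so a_4 = 1
7 = 3·2 + 1, so a_5 = 3
2 = 2·1 + 0, so a_6 = 2

[-2; 2, 8, 6, 1, 3, 2]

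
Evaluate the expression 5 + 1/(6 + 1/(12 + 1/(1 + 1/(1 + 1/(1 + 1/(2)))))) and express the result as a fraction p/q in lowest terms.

Start with 2.
1 + 1/(2/1) = 1 + 1/2 = 3/2
1 + 1/(3/2) = 1 + 2/3 = 5/3
1 + 1/(5/3) = 1 + 3/5 = 8/5
12 + 1/(8/5) = 12 + 5/8 = 101/8
6 + 1/(101/8) = 6 + 8/101 = 614/101
5 + 1/(614/101) = 5 + 101/614 = 3171/614

3171/614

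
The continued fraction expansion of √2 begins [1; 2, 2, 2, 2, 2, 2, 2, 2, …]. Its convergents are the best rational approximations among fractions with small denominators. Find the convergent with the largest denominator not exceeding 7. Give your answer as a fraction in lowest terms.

a_0 = 1: 1/1  (≤ bound)
a_1 = 2: 3/2  (≤ bound)
a_2 = 2: 7/5  (≤ bound)
a_3 = 2: 17/12  (> 7, stop)

7/5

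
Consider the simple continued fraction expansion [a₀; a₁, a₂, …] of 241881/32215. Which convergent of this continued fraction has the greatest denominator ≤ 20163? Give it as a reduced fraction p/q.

a_0 = 7: 7/1  (≤ bound)
a_1 = 1: 8/1  (≤ bound)
a_2 = 1: 15/2  (≤ bound)
a_3 = 29: 443/59  (≤ bound)
a_4 = 2: 901/120  (≤ bound)
a_5 = 53: 48196/6419  (≤ bound)
a_6 = 5: 241881/32215  (> 20163, stop)

48196/6419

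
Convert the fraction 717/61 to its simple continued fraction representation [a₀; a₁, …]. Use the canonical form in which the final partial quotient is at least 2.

[11; 1, 3, 15]

Apply division with remainder until the remainder is 0:
⌊717/61⌋ = 11, remainder 46
⌊61/46⌋ = 1, remainder 15
⌊46/15⌋ = 3, remainder 1
⌊15/1⌋ = 15, remainder 0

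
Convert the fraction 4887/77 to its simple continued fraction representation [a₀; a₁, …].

[63; 2, 7, 5]

4887 ÷ 77 → quotient 63, remainder 36
77 ÷ 36 → quotient 2, remainder 5
36 ÷ 5 → quotient 7, remainder 1
5 ÷ 1 → quotient 5, remainder 0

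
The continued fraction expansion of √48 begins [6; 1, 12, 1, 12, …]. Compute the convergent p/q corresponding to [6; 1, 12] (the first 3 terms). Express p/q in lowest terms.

Start with 12.
1 + 1/(12/1) = 1 + 1/12 = 13/12
6 + 1/(13/12) = 6 + 12/13 = 90/13

90/13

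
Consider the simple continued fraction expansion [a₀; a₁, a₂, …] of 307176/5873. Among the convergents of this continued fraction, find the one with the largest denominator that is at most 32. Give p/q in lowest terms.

1203/23

a_0 = 52: 52/1  (≤ bound)
a_1 = 3: 157/3  (≤ bound)
a_2 = 3: 523/10  (≤ bound)
a_3 = 2: 1203/23  (≤ bound)
a_4 = 1: 1726/33  (> 32, stop)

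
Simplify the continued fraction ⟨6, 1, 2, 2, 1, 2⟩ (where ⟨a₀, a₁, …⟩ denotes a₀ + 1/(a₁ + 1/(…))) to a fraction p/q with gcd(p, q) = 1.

Build up convergents one term at a time:
a_0 = 6: 6/1
a_1 = 1: 7/1
a_2 = 2: 20/3
a_3 = 2: 47/7
a_4 = 1: 67/10
a_5 = 2: 181/27

181/27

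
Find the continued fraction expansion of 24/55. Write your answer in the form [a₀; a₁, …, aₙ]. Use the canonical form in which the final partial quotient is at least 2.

24 = 0·55 + 24, so a_0 = 0
55 = 2·24 + 7, so a_1 = 2
24 = 3·7 + 3, so a_2 = 3
7 = 2·3 + 1, so a_3 = 2
3 = 3·1 + 0, so a_4 = 3

[0; 2, 3, 2, 3]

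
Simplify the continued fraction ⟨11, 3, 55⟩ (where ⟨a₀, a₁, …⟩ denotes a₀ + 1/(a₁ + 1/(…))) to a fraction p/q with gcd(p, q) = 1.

1881/166

Starting at the tail and folding back:
Start with 55.
3 + 1/(55/1) = 3 + 1/55 = 166/55
11 + 1/(166/55) = 11 + 55/166 = 1881/166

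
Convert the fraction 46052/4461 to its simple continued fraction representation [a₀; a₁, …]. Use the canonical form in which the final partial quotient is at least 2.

46052 ÷ 4461 → quotient 10, remainder 1442
4461 ÷ 1442 → quotient 3, remainder 135
1442 ÷ 135 → quotient 10, remainder 92
135 ÷ 92 → quotient 1, remainder 43
92 ÷ 43 → quotient 2, remainder 6
43 ÷ 6 → quotient 7, remainder 1
6 ÷ 1 → quotient 6, remainder 0

[10; 3, 10, 1, 2, 7, 6]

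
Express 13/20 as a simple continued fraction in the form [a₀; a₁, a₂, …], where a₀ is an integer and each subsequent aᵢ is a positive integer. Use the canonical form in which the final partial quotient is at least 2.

13 = 0·20 + 13, so a_0 = 0
20 = 1·13 + 7, so a_1 = 1
13 = 1·7 + 6, so a_2 = 1
7 = 1·6 + 1, so a_3 = 1
6 = 6·1 + 0, so a_4 = 6

[0; 1, 1, 1, 6]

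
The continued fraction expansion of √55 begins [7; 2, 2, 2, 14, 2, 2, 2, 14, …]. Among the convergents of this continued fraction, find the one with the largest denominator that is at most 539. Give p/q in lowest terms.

List convergents until the denominator exceeds the bound:
a_0 = 7: 7/1  (≤ bound)
a_1 = 2: 15/2  (≤ bound)
a_2 = 2: 37/5  (≤ bound)
a_3 = 2: 89/12  (≤ bound)
a_4 = 14: 1283/173  (≤ bound)
a_5 = 2: 2655/358  (≤ bound)
a_6 = 2: 6593/889  (> 539, stop)

2655/358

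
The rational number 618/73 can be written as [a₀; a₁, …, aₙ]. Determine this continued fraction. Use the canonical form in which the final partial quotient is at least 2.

Repeatedly divide and take the remainder:
618 ÷ 73 → quotient 8, remainder 34
73 ÷ 34 → quotient 2, remainder 5
34 ÷ 5 → quotient 6, remainder 4
5 ÷ 4 → quotient 1, remainder 1
4 ÷ 1 → quotient 4, remainder 0

[8; 2, 6, 1, 4]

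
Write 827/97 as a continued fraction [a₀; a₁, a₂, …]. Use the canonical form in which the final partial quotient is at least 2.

[8; 1, 1, 9, 5]

827 ÷ 97 → quotient 8, remainder 51
97 ÷ 51 → quotient 1, remainder 46
51 ÷ 46 → quotient 1, remainder 5
46 ÷ 5 → quotient 9, remainder 1
5 ÷ 1 → quotient 5, remainder 0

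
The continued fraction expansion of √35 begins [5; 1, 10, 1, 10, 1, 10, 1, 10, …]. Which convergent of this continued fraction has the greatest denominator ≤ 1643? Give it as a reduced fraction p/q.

9235/1561

List convergents until the denominator exceeds the bound:
a_0 = 5: 5/1  (≤ bound)
a_1 = 1: 6/1  (≤ bound)
a_2 = 10: 65/11  (≤ bound)
a_3 = 1: 71/12  (≤ bound)
a_4 = 10: 775/131  (≤ bound)
a_5 = 1: 846/143  (≤ bound)
a_6 = 10: 9235/1561  (≤ bound)
a_7 = 1: 10081/1704  (> 1643, stop)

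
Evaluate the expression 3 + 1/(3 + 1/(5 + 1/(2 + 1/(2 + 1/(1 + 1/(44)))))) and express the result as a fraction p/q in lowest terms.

17929/5410

Starting at the tail and folding back:
Start with 44.
1 + 1/(44/1) = 1 + 1/44 = 45/44
2 + 1/(45/44) = 2 + 44/45 = 134/45
2 + 1/(134/45) = 2 + 45/134 = 313/134
5 + 1/(313/134) = 5 + 134/313 = 1699/313
3 + 1/(1699/313) = 3 + 313/1699 = 5410/1699
3 + 1/(5410/1699) = 3 + 1699/5410 = 17929/5410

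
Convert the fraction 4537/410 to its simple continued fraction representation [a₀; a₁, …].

Apply division with remainder until the remainder is 0:
⌊4537/410⌋ = 11, remainder 27
⌊410/27⌋ = 15, remainder 5
⌊27/5⌋ = 5, remainder 2
⌊5/2⌋ = 2, remainder 1
⌊2/1⌋ = 2, remainder 0

[11; 15, 5, 2, 2]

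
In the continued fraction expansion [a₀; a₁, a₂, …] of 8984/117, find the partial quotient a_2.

⌊8984/117⌋ = 76, remainder 92
⌊117/92⌋ = 1, remainder 25
⌊92/25⌋ = 3, remainder 17

3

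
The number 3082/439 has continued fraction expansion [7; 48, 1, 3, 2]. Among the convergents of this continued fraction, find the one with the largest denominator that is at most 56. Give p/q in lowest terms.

List convergents until the denominator exceeds the bound:
a_0 = 7: 7/1  (≤ bound)
a_1 = 48: 337/48  (≤ bound)
a_2 = 1: 344/49  (≤ bound)
a_3 = 3: 1369/195  (> 56, stop)

344/49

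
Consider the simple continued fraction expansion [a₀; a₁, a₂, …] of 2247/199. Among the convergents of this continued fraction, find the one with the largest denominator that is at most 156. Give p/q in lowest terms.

271/24

List convergents until the denominator exceeds the bound:
a_0 = 11: 11/1  (≤ bound)
a_1 = 3: 34/3  (≤ bound)
a_2 = 2: 79/7  (≤ bound)
a_3 = 3: 271/24  (≤ bound)
a_4 = 8: 2247/199  (> 156, stop)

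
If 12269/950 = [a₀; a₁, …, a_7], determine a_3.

12269 = 12·950 + 869, so a_0 = 12
950 = 1·869 + 81, so a_1 = 1
869 = 10·81 + 59, so a_2 = 10
81 = 1·59 + 22, so a_3 = 1

1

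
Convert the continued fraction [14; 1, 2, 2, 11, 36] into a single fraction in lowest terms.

Start with 36.
11 + 1/(36/1) = 11 + 1/36 = 397/36
2 + 1/(397/36) = 2 + 36/397 = 830/397
2 + 1/(830/397) = 2 + 397/830 = 2057/830
1 + 1/(2057/830) = 1 + 830/2057 = 2887/2057
14 + 1/(2887/2057) = 14 + 2057/2887 = 42475/2887

42475/2887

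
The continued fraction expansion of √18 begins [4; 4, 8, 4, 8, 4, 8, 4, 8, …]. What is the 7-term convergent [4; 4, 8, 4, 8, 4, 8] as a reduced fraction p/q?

Start with 8.
4 + 1/(8/1) = 4 + 1/8 = 33/8
8 + 1/(33/8) = 8 + 8/33 = 272/33
4 + 1/(272/33) = 4 + 33/272 = 1121/272
8 + 1/(1121/272) = 8 + 272/1121 = 9240/1121
4 + 1/(9240/1121) = 4 + 1121/9240 = 38081/9240
4 + 1/(38081/9240) = 4 + 9240/38081 = 161564/38081

161564/38081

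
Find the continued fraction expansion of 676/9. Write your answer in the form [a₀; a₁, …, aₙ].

[75; 9]

676 = 75·9 + 1, so a_0 = 75
9 = 9·1 + 0, so a_1 = 9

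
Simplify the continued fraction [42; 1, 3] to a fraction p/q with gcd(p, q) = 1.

Build up convergents one term at a time:
a_0 = 42: 42/1
a_1 = 1: 43/1
a_2 = 3: 171/4

171/4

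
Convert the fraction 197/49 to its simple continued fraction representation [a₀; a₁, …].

Repeatedly divide and take the remainder:
197 ÷ 49 → quotient 4, remainder 1
49 ÷ 1 → quotient 49, remainder 0

[4; 49]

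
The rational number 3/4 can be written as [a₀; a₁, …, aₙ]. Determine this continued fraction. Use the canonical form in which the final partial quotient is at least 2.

[0; 1, 3]

Apply division with remainder until the remainder is 0:
3 ÷ 4 → quotient 0, remainder 3
4 ÷ 3 → quotient 1, remainder 1
3 ÷ 1 → quotient 3, remainder 0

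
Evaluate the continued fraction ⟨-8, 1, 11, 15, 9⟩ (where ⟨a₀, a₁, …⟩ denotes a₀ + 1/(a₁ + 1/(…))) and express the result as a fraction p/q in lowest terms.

Start with 9.
15 + 1/(9/1) = 15 + 1/9 = 136/9
11 + 1/(136/9) = 11 + 9/136 = 1505/136
1 + 1/(1505/136) = 1 + 136/1505 = 1641/1505
-8 + 1/(1641/1505) = -8 + 1505/1641 = -11623/1641

-11623/1641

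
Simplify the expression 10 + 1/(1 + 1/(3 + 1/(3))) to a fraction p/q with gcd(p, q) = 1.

Work from the innermost term outward:
Start with 3.
3 + 1/(3/1) = 3 + 1/3 = 10/3
1 + 1/(10/3) = 1 + 3/10 = 13/10
10 + 1/(13/10) = 10 + 10/13 = 140/13

140/13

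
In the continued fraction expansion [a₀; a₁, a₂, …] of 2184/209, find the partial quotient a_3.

2

Repeatedly divide and take the remainder:
⌊2184/209⌋ = 10, remainder 94
⌊209/94⌋ = 2, remainder 21
⌊94/21⌋ = 4, remainder 10
⌊21/10⌋ = 2, remainder 1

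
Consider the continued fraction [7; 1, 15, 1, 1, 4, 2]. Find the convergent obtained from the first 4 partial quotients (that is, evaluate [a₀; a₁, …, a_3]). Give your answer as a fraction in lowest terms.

Work from the innermost term outward:
Start with 1.
15 + 1/(1/1) = 15 + 1/1 = 16/1
1 + 1/(16/1) = 1 + 1/16 = 17/16
7 + 1/(17/16) = 7 + 16/17 = 135/17

135/17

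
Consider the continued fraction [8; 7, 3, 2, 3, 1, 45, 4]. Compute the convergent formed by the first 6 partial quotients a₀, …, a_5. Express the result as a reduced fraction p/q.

Start with 1.
3 + 1/(1/1) = 3 + 1/1 = 4/1
2 + 1/(4/1) = 2 + 1/4 = 9/4
3 + 1/(9/4) = 3 + 4/9 = 31/9
7 + 1/(31/9) = 7 + 9/31 = 226/31
8 + 1/(226/31) = 8 + 31/226 = 1839/226

1839/226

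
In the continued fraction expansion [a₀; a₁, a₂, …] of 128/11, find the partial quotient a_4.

3

Apply division with remainder until the remainder is 0:
⌊128/11⌋ = 11, remainder 7
⌊11/7⌋ = 1, remainder 4
⌊7/4⌋ = 1, remainder 3
⌊4/3⌋ = 1, remainder 1
⌊3/1⌋ = 3, remainder 0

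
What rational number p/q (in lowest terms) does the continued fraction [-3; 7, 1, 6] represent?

-158/55

a_0 = -3: -3/1
a_1 = 7: -20/7
a_2 = 1: -23/8
a_3 = 6: -158/55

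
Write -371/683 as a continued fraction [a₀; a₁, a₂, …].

[-1; 2, 5, 3, 2, 8]

⌊-371/683⌋ = -1, remainder 312
⌊683/312⌋ = 2, remainder 59
⌊312/59⌋ = 5, remainder 17
⌊59/17⌋ = 3, remainder 8
⌊17/8⌋ = 2, remainder 1
⌊8/1⌋ = 8, remainder 0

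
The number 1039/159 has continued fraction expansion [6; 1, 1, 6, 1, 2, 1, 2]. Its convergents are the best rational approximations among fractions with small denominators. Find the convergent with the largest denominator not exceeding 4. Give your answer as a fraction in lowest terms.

a_0 = 6: 6/1  (≤ bound)
a_1 = 1: 7/1  (≤ bound)
a_2 = 1: 13/2  (≤ bound)
a_3 = 6: 85/13  (> 4, stop)

13/2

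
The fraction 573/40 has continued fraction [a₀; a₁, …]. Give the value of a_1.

3

Run the Euclidean algorithm, recording each quotient:
⌊573/40⌋ = 14, remainder 13
⌊40/13⌋ = 3, remainder 1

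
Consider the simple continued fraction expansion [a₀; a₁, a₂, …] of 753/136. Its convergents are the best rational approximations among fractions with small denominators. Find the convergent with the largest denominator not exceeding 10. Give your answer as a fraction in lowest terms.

11/2

a_0 = 5: 5/1  (≤ bound)
a_1 = 1: 6/1  (≤ bound)
a_2 = 1: 11/2  (≤ bound)
a_3 = 6: 72/13  (> 10, stop)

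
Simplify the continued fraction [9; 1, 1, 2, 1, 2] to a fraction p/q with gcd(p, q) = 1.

a_0 = 9: 9/1
a_1 = 1: 10/1
a_2 = 1: 19/2
a_3 = 2: 48/5
a_4 = 1: 67/7
a_5 = 2: 182/19

182/19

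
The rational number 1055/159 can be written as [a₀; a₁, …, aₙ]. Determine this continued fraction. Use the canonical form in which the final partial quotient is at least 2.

1055 = 6·159 + 101, so a_0 = 6
159 = 1·101 + 58, so a_1 = 1
101 = 1·58 + 43, so a_2 = 1
58 = 1·43 + 15, so a_3 = 1
43 = 2·15 + 13, so a_4 = 2
15 = 1·13 + 2, so a_5 = 1
13 = 6·2 + 1, so a_6 = 6
2 = 2·1 + 0, so a_7 = 2

[6; 1, 1, 1, 2, 1, 6, 2]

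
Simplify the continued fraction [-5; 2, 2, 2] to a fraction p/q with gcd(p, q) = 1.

a_0 = -5: -5/1
a_1 = 2: -9/2
a_2 = 2: -23/5
a_3 = 2: -55/12

-55/12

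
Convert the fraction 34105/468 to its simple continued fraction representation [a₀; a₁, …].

[72; 1, 6, 1, 13, 1, 3]

34105 = 72·468 + 409, so a_0 = 72
468 = 1·409 + 59, so a_1 = 1
409 = 6·59 + 55, so a_2 = 6
59 = 1·55 + 4, so a_3 = 1
55 = 13·4 + 3, so a_4 = 13
4 = 1·3 + 1, so a_5 = 1
3 = 3·1 + 0, so a_6 = 3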